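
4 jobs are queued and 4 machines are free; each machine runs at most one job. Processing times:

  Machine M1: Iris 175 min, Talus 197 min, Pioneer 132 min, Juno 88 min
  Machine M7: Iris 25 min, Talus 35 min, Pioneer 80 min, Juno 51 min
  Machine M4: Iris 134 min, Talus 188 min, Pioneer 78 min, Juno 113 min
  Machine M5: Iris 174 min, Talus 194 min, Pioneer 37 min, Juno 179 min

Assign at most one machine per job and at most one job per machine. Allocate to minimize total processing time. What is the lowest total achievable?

Minimum total: 294 min

This is a one-to-one assignment (minimum-cost bipartite matching).
Optimal: Iris→Machine M4 (134 min), Talus→Machine M7 (35 min), Pioneer→Machine M5 (37 min), Juno→Machine M1 (88 min) — total 134+35+37+88 = 294 min.
Column-greedy (each machine in turn goes to its cheapest remaining job) gives 385 min, worse by 91.
Swapping Pioneer↔Juno (Pioneer→Machine M1 132 min, Juno→Machine M5 179 min) adds 186.
No other one-to-one assignment undercuts 294 min.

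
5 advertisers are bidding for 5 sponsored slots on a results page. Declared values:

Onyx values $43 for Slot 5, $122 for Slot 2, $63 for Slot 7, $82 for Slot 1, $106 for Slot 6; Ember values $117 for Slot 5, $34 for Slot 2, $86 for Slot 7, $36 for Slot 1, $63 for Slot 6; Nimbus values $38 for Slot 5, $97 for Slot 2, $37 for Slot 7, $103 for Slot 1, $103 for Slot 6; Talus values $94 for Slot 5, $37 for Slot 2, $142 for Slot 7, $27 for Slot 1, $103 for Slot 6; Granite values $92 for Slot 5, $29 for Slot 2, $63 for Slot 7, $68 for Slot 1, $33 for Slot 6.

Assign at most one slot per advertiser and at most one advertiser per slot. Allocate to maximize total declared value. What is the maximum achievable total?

Optimal: Onyx→Slot 2 ($122), Ember→Slot 5 ($117), Nimbus→Slot 6 ($103), Talus→Slot 7 ($142), Granite→Slot 1 ($68) — total 122+117+103+142+68 = $552.
Swapping Onyx↔Ember (Onyx→Slot 5 $43, Ember→Slot 2 $34) loses 162.

Maximum total: $552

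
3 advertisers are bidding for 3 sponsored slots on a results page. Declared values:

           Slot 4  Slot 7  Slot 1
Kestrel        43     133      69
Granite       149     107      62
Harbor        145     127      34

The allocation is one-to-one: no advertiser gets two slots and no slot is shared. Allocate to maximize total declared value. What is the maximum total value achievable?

Max total: $345

Optimal: Kestrel→Slot 1 ($69), Granite→Slot 4 ($149), Harbor→Slot 7 ($127) — total 69+149+127 = $345.
Column-greedy (each slot in turn goes to its best remaining advertiser) gives $316, worse by 29.
Next-best assignment: Kestrel→Slot 7, Granite→Slot 1, Harbor→Slot 4 = $340.
Swapping Harbor↔Kestrel (Harbor→Slot 1 $34, Kestrel→Slot 7 $133) loses 29.
Checked against all permutations: $345 is optimal.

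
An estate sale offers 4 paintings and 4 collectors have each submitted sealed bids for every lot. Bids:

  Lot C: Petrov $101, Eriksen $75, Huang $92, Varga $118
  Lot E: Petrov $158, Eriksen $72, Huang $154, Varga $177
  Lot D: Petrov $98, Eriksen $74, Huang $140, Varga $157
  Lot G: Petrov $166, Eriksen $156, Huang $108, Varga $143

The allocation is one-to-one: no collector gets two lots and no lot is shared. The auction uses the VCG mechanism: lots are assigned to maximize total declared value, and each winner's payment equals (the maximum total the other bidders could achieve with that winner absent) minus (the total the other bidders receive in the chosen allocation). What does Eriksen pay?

Eriksen pays $65.

Efficient allocation: Petrov→Lot C ($101), Eriksen→Lot G ($156), Huang→Lot D ($140), Varga→Lot E ($177); total welfare W = $574.
Eriksen receives Lot G at value $156, so the others get W − 156 = $418.
Without Eriksen: best allocation of the remaining 3 bidders over all 4 lots is Petrov→Lot G ($166), Huang→Lot D ($140), Varga→Lot E ($177), total $483.
VCG payment = (others' best without Eriksen) − (others' welfare with Eriksen) = 483 − 418 = $65.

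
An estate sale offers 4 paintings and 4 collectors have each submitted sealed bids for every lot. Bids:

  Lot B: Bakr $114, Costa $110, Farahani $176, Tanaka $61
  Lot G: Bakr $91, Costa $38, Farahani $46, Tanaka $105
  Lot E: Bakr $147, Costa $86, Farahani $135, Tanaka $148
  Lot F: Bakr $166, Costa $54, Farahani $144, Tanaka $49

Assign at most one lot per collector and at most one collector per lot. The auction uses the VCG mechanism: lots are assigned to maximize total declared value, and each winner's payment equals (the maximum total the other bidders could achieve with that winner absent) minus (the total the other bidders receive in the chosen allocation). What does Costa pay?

Efficient allocation: Bakr→Lot F ($166), Costa→Lot E ($86), Farahani→Lot B ($176), Tanaka→Lot G ($105); total welfare W = $533.
Costa receives Lot E at value $86, so the others get W − 86 = $447.
Without Costa: best allocation of the remaining 3 bidders over all 4 lots is Bakr→Lot F ($166), Farahani→Lot B ($176), Tanaka→Lot E ($148), total $490.
VCG payment = (others' best without Costa) − (others' welfare with Costa) = 490 − 447 = $43.

Costa pays $43.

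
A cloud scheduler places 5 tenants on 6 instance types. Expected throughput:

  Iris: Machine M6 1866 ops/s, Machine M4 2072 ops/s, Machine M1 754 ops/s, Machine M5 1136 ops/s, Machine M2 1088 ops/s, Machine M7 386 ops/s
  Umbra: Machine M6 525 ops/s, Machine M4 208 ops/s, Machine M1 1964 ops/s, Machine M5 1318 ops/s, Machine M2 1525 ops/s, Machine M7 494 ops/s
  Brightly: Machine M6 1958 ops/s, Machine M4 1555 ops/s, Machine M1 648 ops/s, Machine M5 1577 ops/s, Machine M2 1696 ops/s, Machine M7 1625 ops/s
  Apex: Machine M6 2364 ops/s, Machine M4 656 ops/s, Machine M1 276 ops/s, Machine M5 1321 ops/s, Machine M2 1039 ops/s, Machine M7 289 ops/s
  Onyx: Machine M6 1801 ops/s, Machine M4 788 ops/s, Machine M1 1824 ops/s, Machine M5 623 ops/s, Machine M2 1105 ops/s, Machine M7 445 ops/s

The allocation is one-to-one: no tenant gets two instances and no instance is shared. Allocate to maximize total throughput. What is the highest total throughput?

Optimal: Iris→Machine M4 (2072 ops/s), Umbra→Machine M2 (1525 ops/s), Brightly→Machine M7 (1625 ops/s), Apex→Machine M6 (2364 ops/s), Onyx→Machine M1 (1824 ops/s) — total 2072+1525+1625+2364+1824 = 9410 ops/s.
Column-greedy (each instance in turn goes to its best remaining tenant) gives 9082 ops/s, worse by 328.
Next-best assignment: Iris→Machine M4, Umbra→Machine M2, Brightly→Machine M5, Apex→Machine M6, Onyx→Machine M1 = 9362 ops/s.
Swapping Brightly↔Apex (Brightly→Machine M6 1958 ops/s, Apex→Machine M7 289 ops/s) loses 1742.

Maximum total: 9410 ops/s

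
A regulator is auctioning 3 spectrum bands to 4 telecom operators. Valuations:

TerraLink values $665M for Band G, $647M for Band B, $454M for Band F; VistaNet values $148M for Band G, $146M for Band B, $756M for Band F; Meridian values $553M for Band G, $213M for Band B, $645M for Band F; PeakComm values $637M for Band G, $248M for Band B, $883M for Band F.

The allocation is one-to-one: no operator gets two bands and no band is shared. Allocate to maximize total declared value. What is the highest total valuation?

Optimal: Meridian→Band G ($553M), TerraLink→Band B ($647M), PeakComm→Band F ($883M) — total 553+647+883 = $2083M.
Max-entry greedy (repeatedly take the single best remaining cell) gives $1761M, worse by 322.
Next-best assignment: PeakComm→Band G, TerraLink→Band B, VistaNet→Band F = $2040M.

Max total: $2083M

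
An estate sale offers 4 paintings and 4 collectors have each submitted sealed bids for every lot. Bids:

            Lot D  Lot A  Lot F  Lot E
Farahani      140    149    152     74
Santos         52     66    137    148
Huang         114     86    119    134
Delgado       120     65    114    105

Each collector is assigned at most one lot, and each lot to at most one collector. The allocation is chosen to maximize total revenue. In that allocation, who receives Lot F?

This is the linear assignment problem.
Optimal: Farahani→Lot A ($149), Santos→Lot F ($137), Huang→Lot E ($134), Delgado→Lot D ($120) — total 149+137+134+120 = $540.
Row-greedy (each collector in turn takes its best remaining lot) gives $479, worse by 61.
Swapping Farahani↔Huang (Farahani→Lot E $74, Huang→Lot A $86) loses 123.
Santos's own top lot is Lot E ($148), but forcing Santos→Lot E and reassigning the rest optimally gives only $536 — worse by 4.

Santos receives Lot F.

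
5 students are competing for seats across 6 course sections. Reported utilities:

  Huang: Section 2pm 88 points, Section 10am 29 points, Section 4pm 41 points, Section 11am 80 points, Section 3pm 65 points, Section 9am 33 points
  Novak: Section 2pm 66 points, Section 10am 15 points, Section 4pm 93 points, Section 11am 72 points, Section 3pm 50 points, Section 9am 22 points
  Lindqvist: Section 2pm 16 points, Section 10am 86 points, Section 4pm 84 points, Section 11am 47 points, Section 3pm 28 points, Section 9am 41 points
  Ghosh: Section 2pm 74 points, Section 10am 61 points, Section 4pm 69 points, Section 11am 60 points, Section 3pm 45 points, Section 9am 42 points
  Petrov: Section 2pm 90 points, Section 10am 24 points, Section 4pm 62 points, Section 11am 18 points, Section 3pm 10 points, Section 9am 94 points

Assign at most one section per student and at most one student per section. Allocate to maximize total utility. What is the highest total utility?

Max total: 427 points

Treat this as an assignment problem: match each student to one section.
Optimal: Huang→Section 11am (80 points), Novak→Section 4pm (93 points), Lindqvist→Section 10am (86 points), Ghosh→Section 2pm (74 points), Petrov→Section 9am (94 points) — total 80+93+86+74+94 = 427 points.
Column-greedy (each section in turn goes to its best remaining student) gives 394 points, worse by 33.
Next-best assignment: Huang→Section 2pm, Novak→Section 4pm, Lindqvist→Section 10am, Ghosh→Section 11am, Petrov→Section 9am = 421 points.
Every other assignment is strictly worse.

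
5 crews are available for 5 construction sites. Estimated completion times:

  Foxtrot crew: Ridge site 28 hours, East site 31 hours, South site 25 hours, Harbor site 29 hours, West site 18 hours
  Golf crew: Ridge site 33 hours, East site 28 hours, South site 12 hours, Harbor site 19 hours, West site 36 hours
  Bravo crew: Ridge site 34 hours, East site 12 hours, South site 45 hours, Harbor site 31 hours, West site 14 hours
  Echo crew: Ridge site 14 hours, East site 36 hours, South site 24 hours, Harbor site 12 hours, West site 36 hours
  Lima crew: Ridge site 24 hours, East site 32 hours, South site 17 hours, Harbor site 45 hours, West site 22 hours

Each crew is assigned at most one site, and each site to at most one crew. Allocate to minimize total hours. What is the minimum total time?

Optimal: Foxtrot crew→West site (18 hours), Golf crew→South site (12 hours), Bravo crew→East site (12 hours), Echo crew→Harbor site (12 hours), Lima crew→Ridge site (24 hours) — total 18+12+12+12+24 = 78 hours.

Min total: 78 hours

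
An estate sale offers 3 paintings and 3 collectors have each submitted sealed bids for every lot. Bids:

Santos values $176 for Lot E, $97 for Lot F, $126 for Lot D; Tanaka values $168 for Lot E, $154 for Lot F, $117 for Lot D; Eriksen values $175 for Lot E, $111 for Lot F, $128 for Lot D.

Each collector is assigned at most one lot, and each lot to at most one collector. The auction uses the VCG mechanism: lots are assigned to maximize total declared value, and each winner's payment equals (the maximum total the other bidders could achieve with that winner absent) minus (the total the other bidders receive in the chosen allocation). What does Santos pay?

Efficient allocation: Santos→Lot E ($176), Tanaka→Lot F ($154), Eriksen→Lot D ($128); total welfare W = $458.
Santos receives Lot E at value $176, so the others get W − 176 = $282.
Without Santos: best allocation of the remaining 2 bidders over all 3 lots is Tanaka→Lot F ($154), Eriksen→Lot E ($175), total $329.
VCG payment = (others' best without Santos) − (others' welfare with Santos) = 329 − 282 = $47.

Santos pays $47.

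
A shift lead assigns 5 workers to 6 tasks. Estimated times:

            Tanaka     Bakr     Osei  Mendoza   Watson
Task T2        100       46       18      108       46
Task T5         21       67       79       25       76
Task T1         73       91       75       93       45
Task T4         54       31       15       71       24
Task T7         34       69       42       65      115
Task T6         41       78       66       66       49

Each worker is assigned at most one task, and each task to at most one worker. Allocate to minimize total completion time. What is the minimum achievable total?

Optimal: Tanaka→Task T7 (34 min), Bakr→Task T4 (31 min), Osei→Task T2 (18 min), Mendoza→Task T5 (25 min), Watson→Task T1 (45 min) — total 34+31+18+25+45 = 153 min.
Row-greedy (each worker in turn takes its cheapest remaining task) gives 180 min, worse by 27.
Every other assignment is strictly worse.

Min total: 153 min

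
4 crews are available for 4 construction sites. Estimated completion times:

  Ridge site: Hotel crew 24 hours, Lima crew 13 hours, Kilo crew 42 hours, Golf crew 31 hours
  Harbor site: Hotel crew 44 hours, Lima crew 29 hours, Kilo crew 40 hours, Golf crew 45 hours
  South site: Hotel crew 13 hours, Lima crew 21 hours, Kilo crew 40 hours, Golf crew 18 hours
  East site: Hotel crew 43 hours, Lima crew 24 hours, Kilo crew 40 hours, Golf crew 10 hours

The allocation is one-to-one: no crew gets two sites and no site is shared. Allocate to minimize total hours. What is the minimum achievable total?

Optimal: Hotel crew→South site (13 hours), Lima crew→Ridge site (13 hours), Kilo crew→Harbor site (40 hours), Golf crew→East site (10 hours) — total 13+13+40+10 = 76 hours.
Checked against all permutations: 76 hours is optimal.

Min total: 76 hours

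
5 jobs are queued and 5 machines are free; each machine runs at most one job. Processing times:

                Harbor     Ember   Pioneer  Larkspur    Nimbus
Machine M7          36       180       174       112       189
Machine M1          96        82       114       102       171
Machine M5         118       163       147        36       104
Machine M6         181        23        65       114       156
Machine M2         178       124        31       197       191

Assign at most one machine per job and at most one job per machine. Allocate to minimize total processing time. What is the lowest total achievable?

Minimum total: 296 min

This is the linear assignment problem.
Optimal: Harbor→Machine M7 (36 min), Ember→Machine M6 (23 min), Pioneer→Machine M2 (31 min), Larkspur→Machine M1 (102 min), Nimbus→Machine M5 (104 min) — total 36+23+31+102+104 = 296 min.
Column-greedy (each machine in turn goes to its cheapest remaining job) gives 410 min, worse by 114.
Swapping Harbor↔Pioneer (Harbor→Machine M2 178 min, Pioneer→Machine M7 174 min) adds 285.
Checked against all permutations: 296 min is optimal.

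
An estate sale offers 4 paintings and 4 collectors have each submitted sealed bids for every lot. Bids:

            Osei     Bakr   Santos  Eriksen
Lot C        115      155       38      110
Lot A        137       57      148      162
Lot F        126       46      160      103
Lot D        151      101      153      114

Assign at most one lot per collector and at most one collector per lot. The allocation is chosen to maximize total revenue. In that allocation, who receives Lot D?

Optimal: Osei→Lot D ($151), Bakr→Lot C ($155), Santos→Lot F ($160), Eriksen→Lot A ($162) — total 151+155+160+162 = $628.
No other one-to-one assignment exceeds $628.

Osei receives Lot D.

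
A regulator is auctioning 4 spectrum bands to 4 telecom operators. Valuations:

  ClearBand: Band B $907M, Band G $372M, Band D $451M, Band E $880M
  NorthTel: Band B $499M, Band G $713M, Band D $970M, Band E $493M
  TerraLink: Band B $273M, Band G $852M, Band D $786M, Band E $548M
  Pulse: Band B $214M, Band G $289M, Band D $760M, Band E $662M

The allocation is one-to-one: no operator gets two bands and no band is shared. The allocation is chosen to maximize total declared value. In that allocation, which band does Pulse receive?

This is a one-to-one assignment (maximum-weight bipartite matching).
Optimal: ClearBand→Band B ($907M), NorthTel→Band D ($970M), TerraLink→Band G ($852M), Pulse→Band E ($662M) — total 907+970+852+662 = $3391M.
Every other assignment is strictly worse.
Pulse's own top band is Band D ($760M), but forcing Pulse→Band D and reassigning the rest optimally gives only $3012M — worse by 379.

Pulse receives Band E.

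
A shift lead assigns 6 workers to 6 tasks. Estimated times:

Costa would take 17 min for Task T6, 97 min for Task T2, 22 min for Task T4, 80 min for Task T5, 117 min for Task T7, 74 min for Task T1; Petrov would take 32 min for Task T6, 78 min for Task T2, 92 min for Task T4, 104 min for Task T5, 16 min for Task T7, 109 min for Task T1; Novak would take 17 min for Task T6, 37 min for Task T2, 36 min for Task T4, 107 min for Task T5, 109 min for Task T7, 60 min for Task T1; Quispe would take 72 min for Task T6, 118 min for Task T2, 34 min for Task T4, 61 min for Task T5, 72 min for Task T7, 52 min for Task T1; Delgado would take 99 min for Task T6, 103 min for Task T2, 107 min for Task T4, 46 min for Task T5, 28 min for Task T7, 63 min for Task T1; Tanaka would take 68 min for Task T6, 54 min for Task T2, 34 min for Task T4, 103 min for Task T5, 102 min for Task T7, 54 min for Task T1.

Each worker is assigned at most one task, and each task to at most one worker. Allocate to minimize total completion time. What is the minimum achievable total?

This is the linear assignment problem.
Optimal: Costa→Task T6 (17 min), Petrov→Task T7 (16 min), Novak→Task T2 (37 min), Quispe→Task T1 (52 min), Delgado→Task T5 (46 min), Tanaka→Task T4 (34 min) — total 17+16+37+52+46+34 = 202 min.
Row-greedy (each worker in turn takes its cheapest remaining task) gives 221 min, worse by 19.
Next-best assignment: Costa→Task T6, Petrov→Task T7, Novak→Task T2, Quispe→Task T4, Delgado→Task T5, Tanaka→Task T1 = 204 min.
Swapping Delgado↔Novak (Delgado→Task T2 103 min, Novak→Task T5 107 min) adds 127.

Minimum total: 202 min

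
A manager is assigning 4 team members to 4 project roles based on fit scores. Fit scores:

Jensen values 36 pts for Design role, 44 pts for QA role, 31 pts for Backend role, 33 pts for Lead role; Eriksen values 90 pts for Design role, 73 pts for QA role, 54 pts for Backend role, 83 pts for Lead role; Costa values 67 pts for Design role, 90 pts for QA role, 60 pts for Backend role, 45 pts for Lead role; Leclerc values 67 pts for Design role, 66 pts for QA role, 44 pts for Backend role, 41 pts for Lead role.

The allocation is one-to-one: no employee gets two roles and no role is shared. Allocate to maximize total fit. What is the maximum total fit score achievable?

This is the linear assignment problem.
Optimal: Jensen→Backend role (31 pts), Eriksen→Lead role (83 pts), Costa→QA role (90 pts), Leclerc→Design role (67 pts) — total 31+83+90+67 = 271 pts.
Column-greedy (each role in turn goes to its best remaining employee) gives 257 pts, worse by 14.
No other one-to-one assignment exceeds 271 pts.

Max total: 271 pts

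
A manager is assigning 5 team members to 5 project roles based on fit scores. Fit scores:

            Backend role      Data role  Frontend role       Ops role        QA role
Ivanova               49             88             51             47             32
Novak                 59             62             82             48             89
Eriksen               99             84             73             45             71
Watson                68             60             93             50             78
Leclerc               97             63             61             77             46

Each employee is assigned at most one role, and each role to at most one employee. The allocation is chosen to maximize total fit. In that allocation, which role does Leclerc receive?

Leclerc receives Ops role.

Optimal: Ivanova→Data role (88 pts), Novak→QA role (89 pts), Eriksen→Backend role (99 pts), Watson→Frontend role (93 pts), Leclerc→Ops role (77 pts) — total 88+89+99+93+77 = 446 pts.
Swapping Eriksen↔Watson (Eriksen→Frontend role 73 pts, Watson→Backend role 68 pts) loses 51.
Leclerc's own top role is Backend role (97 pts), but forcing Leclerc→Backend role and reassigning the rest optimally gives only 412 pts — worse by 34.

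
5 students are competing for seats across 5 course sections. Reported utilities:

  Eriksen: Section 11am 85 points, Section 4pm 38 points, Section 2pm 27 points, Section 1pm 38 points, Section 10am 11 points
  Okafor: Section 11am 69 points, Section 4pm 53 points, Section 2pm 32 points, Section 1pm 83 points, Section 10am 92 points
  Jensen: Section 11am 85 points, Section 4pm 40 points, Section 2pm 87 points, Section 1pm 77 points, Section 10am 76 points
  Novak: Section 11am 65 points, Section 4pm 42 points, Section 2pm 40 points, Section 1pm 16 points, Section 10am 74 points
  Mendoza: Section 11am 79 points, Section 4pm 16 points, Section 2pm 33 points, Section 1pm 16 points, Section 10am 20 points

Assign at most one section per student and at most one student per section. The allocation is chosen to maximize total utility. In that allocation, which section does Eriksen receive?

Optimal: Eriksen→Section 4pm (38 points), Okafor→Section 1pm (83 points), Jensen→Section 2pm (87 points), Novak→Section 10am (74 points), Mendoza→Section 11am (79 points) — total 38+83+87+74+79 = 361 points.
Column-greedy (each section in turn goes to its best remaining student) gives 261 points, worse by 100.
Every other assignment is strictly worse.
Eriksen's own top section is Section 11am (85 points), but forcing Eriksen→Section 11am and reassigning the rest optimally gives only 345 points — worse by 16.

Eriksen receives Section 4pm.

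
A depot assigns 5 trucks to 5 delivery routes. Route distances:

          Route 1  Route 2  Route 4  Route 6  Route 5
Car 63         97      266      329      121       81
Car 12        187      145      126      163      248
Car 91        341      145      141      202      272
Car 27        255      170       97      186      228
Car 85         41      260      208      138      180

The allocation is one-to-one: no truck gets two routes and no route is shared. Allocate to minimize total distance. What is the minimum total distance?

Optimal: Car 63→Route 5 (81 km), Car 12→Route 6 (163 km), Car 91→Route 2 (145 km), Car 27→Route 4 (97 km), Car 85→Route 1 (41 km) — total 81+163+145+97+41 = 527 km.
Row-greedy (each truck in turn takes its cheapest remaining route) gives 579 km, worse by 52.
Next-best assignment: Car 63→Route 5, Car 12→Route 2, Car 91→Route 6, Car 27→Route 4, Car 85→Route 1 = 566 km.

Minimum total: 527 km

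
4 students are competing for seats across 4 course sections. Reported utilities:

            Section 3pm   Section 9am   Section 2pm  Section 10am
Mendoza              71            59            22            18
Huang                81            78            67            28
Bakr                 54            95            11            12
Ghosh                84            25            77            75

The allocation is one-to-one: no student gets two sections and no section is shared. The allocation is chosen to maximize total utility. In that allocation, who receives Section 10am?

Optimal: Mendoza→Section 3pm (71 points), Huang→Section 2pm (67 points), Bakr→Section 9am (95 points), Ghosh→Section 10am (75 points) — total 71+67+95+75 = 308 points.
Column-greedy (each section in turn goes to its best remaining student) gives 264 points, worse by 44.
Swapping Huang↔Ghosh (Huang→Section 10am 28 points, Ghosh→Section 2pm 77 points) loses 37.
Every other assignment is strictly worse.
Ghosh's own top section is Section 3pm (84 points), but forcing Ghosh→Section 3pm and reassigning the rest optimally gives only 264 points — worse by 44.

Ghosh receives Section 10am.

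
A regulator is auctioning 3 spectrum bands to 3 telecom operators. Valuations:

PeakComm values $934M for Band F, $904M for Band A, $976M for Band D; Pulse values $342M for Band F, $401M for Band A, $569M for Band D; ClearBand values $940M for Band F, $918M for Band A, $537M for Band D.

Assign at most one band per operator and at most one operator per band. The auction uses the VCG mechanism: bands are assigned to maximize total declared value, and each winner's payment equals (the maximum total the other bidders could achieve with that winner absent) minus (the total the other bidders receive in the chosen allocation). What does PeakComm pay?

PeakComm pays $22M.

Efficient allocation: PeakComm→Band F ($934M), Pulse→Band D ($569M), ClearBand→Band A ($918M); total welfare W = $2421M.
PeakComm receives Band F at value $934M, so the others get W − 934 = $1487M.
Without PeakComm: best allocation of the remaining 2 bidders over all 3 bands is Pulse→Band D ($569M), ClearBand→Band F ($940M), total $1509M.
VCG payment = (others' best without PeakComm) − (others' welfare with PeakComm) = 1509 − 1487 = $22M.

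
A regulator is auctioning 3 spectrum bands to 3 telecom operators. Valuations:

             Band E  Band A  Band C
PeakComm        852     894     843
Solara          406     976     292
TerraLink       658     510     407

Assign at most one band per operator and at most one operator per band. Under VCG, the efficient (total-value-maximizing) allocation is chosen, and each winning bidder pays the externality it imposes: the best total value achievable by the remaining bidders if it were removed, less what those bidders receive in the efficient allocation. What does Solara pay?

Solara pays $51M.

Efficient allocation: PeakComm→Band C ($843M), Solara→Band A ($976M), TerraLink→Band E ($658M); total welfare W = $2477M.
Solara receives Band A at value $976M, so the others get W − 976 = $1501M.
Without Solara: best allocation of the remaining 2 bidders over all 3 bands is PeakComm→Band A ($894M), TerraLink→Band E ($658M), total $1552M.
VCG payment = (others' best without Solara) − (others' welfare with Solara) = 1552 − 1501 = $51M.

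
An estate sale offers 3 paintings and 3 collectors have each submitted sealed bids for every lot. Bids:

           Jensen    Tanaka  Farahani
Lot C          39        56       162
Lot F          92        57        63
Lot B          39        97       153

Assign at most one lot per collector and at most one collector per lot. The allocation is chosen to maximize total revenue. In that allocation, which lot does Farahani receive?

Farahani receives Lot C.

This is the linear assignment problem.
Optimal: Jensen→Lot F ($92), Tanaka→Lot B ($97), Farahani→Lot C ($162) — total 92+97+162 = $351.
Next-best assignment: Jensen→Lot F, Tanaka→Lot C, Farahani→Lot B = $301.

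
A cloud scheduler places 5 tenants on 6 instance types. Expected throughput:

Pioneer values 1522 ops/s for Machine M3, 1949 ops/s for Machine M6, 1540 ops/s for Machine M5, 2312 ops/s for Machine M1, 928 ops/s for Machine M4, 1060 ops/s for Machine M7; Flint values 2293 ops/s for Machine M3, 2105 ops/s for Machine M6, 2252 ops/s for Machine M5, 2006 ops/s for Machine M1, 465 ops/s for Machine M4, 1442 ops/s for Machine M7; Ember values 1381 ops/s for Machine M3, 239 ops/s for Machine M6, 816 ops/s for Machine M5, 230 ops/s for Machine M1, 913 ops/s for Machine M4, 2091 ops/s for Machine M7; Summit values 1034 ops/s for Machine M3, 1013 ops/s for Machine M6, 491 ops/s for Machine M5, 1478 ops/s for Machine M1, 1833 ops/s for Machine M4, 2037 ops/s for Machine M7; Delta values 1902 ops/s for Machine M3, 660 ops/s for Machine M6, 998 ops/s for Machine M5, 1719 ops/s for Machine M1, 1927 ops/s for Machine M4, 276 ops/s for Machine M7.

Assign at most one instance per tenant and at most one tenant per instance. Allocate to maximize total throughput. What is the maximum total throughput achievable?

Treat this as an assignment problem: match each tenant to one instance.
Optimal: Pioneer→Machine M1 (2312 ops/s), Flint→Machine M5 (2252 ops/s), Ember→Machine M7 (2091 ops/s), Summit→Machine M4 (1833 ops/s), Delta→Machine M3 (1902 ops/s) — total 2312+2252+2091+1833+1902 = 10390 ops/s.
Column-greedy (each instance in turn goes to its best remaining tenant) gives 7631 ops/s, worse by 2759.
Next-best assignment: Pioneer→Machine M1, Flint→Machine M6, Ember→Machine M7, Summit→Machine M4, Delta→Machine M3 = 10243 ops/s.
No other one-to-one assignment exceeds 10390 ops/s.

Maximum total: 10390 ops/s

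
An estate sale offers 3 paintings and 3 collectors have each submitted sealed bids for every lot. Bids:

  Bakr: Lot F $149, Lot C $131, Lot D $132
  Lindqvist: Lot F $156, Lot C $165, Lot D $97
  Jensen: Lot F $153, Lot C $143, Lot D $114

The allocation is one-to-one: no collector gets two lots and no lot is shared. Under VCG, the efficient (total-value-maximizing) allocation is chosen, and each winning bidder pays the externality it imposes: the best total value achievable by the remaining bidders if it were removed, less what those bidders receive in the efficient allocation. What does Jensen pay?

Efficient allocation: Bakr→Lot D ($132), Lindqvist→Lot C ($165), Jensen→Lot F ($153); total welfare W = $450.
Jensen receives Lot F at value $153, so the others get W − 153 = $297.
Without Jensen: best allocation of the remaining 2 bidders over all 3 lots is Bakr→Lot F ($149), Lindqvist→Lot C ($165), total $314.
VCG payment = (others' best without Jensen) − (others' welfare with Jensen) = 314 − 297 = $17.

Jensen pays $17.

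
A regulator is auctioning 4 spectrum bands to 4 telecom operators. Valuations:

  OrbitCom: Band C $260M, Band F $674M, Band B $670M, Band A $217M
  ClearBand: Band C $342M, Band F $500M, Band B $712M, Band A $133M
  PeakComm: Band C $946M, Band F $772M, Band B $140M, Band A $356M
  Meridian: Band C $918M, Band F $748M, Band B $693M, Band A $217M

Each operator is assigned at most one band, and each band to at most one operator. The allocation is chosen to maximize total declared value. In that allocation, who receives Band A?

PeakComm receives Band A.

Optimal: OrbitCom→Band F ($674M), ClearBand→Band B ($712M), PeakComm→Band A ($356M), Meridian→Band C ($918M) — total 674+712+356+918 = $2660M.
Max-entry greedy (repeatedly take the single best remaining cell) gives $2623M, worse by 37.
Swapping ClearBand↔OrbitCom (ClearBand→Band F $500M, OrbitCom→Band B $670M) loses 216.
Checked against all permutations: $2660M is optimal.
PeakComm's own top band is Band C ($946M), but forcing PeakComm→Band C and reassigning the rest optimally gives only $2623M — worse by 37.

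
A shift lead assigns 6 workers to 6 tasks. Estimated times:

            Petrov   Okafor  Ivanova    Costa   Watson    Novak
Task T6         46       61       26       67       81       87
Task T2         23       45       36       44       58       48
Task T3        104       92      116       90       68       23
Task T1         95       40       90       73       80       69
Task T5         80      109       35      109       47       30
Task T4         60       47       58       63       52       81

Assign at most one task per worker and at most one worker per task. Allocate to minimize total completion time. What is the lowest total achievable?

Minimum total: 222 min

Optimal: Petrov→Task T2 (23 min), Okafor→Task T1 (40 min), Ivanova→Task T6 (26 min), Costa→Task T4 (63 min), Watson→Task T5 (47 min), Novak→Task T3 (23 min) — total 23+40+26+63+47+23 = 222 min.
Next-best assignment: Petrov→Task T2, Okafor→Task T4, Ivanova→Task T6, Costa→Task T1, Watson→Task T5, Novak→Task T3 = 239 min.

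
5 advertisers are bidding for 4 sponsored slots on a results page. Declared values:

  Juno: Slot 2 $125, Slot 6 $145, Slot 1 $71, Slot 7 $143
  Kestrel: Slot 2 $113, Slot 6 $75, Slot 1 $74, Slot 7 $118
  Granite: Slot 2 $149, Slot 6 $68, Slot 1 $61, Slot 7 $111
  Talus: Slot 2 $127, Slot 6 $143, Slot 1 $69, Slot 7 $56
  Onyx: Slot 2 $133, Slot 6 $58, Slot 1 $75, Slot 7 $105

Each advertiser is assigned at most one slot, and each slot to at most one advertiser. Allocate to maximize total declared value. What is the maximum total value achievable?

Maximum total: $510

This is a one-to-one assignment (maximum-weight bipartite matching).
Optimal: Granite→Slot 2 ($149), Talus→Slot 6 ($143), Onyx→Slot 1 ($75), Juno→Slot 7 ($143) — total 149+143+75+143 = $510.
Column-greedy (each slot in turn goes to its best remaining advertiser) gives $487, worse by 23.
Next-best assignment: Granite→Slot 2, Talus→Slot 6, Kestrel→Slot 1, Juno→Slot 7 = $509.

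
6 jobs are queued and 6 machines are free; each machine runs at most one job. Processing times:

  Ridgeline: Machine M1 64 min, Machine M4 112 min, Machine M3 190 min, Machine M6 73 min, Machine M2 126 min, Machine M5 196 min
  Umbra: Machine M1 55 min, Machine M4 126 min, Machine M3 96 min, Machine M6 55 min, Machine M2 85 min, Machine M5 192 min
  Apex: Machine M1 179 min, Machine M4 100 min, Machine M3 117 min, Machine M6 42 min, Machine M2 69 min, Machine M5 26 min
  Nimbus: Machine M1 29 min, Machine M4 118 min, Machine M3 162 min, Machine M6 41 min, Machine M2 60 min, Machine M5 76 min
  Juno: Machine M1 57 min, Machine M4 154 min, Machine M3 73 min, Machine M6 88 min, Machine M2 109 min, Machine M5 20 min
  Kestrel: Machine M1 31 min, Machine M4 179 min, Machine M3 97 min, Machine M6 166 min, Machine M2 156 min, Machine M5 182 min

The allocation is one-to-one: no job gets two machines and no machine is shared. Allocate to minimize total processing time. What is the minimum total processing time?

This is the linear assignment problem.
Optimal: Ridgeline→Machine M4 (112 min), Umbra→Machine M6 (55 min), Apex→Machine M5 (26 min), Nimbus→Machine M2 (60 min), Juno→Machine M3 (73 min), Kestrel→Machine M1 (31 min) — total 112+55+26+60+73+31 = 357 min.
Column-greedy (each machine in turn goes to its cheapest remaining job) gives 565 min, worse by 208.

Minimum total: 357 min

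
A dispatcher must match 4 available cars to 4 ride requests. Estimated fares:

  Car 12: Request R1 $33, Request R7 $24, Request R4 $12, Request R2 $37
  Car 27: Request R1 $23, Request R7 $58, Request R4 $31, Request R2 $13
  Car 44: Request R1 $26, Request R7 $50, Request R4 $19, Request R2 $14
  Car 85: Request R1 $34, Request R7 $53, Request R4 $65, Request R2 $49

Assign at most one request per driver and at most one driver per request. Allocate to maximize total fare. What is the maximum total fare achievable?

Optimal: Car 12→Request R2 ($37), Car 27→Request R7 ($58), Car 44→Request R1 ($26), Car 85→Request R4 ($65) — total 37+58+26+65 = $186.
Swapping Car 85↔Car 12 (Car 85→Request R2 $49, Car 12→Request R4 $12) loses 41.
No other one-to-one assignment exceeds $186.

Max total: $186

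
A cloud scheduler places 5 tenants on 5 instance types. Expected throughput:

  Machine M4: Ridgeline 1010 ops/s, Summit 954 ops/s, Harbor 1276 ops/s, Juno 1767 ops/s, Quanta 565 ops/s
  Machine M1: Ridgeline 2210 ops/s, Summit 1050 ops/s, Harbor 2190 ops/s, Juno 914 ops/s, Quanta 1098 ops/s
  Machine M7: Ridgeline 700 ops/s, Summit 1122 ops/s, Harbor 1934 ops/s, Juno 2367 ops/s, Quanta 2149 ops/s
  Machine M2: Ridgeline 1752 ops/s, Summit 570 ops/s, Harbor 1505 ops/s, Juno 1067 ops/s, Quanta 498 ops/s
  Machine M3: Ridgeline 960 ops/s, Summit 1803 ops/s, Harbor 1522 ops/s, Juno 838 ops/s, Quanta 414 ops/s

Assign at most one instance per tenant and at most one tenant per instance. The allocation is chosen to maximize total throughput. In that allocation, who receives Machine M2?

Optimal: Ridgeline→Machine M2 (1752 ops/s), Summit→Machine M3 (1803 ops/s), Harbor→Machine M1 (2190 ops/s), Juno→Machine M4 (1767 ops/s), Quanta→Machine M7 (2149 ops/s) — total 1752+1803+2190+1767+2149 = 9661 ops/s.
Max-entry greedy (repeatedly take the single best remaining cell) gives 8450 ops/s, worse by 1211.
Checked against all permutations: 9661 ops/s is optimal.
Ridgeline's own top instance is Machine M1 (2210 ops/s), but forcing Ridgeline→Machine M1 and reassigning the rest optimally gives only 9434 ops/s — worse by 227.

Ridgeline receives Machine M2.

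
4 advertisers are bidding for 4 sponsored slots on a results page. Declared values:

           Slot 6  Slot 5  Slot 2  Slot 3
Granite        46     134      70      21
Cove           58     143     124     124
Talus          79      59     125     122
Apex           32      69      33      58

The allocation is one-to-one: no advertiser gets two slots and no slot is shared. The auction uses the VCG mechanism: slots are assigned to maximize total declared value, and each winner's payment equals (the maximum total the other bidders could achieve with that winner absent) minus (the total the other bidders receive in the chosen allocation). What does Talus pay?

Efficient allocation: Granite→Slot 5 ($134), Cove→Slot 3 ($124), Talus→Slot 2 ($125), Apex→Slot 6 ($32); total welfare W = $415.
Talus receives Slot 2 at value $125, so the others get W − 125 = $290.
Without Talus: best allocation of the remaining 3 bidders over all 4 slots is Granite→Slot 5 ($134), Cove→Slot 2 ($124), Apex→Slot 3 ($58), total $316.
VCG payment = (others' best without Talus) − (others' welfare with Talus) = 316 − 290 = $26.

Talus pays $26.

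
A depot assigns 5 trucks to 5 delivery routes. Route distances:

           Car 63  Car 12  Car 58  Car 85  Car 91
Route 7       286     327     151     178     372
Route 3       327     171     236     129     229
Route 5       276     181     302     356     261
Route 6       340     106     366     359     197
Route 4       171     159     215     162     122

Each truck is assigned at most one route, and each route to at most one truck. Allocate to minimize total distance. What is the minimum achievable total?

Optimal: Car 63→Route 5 (276 km), Car 12→Route 6 (106 km), Car 58→Route 7 (151 km), Car 85→Route 3 (129 km), Car 91→Route 4 (122 km) — total 276+106+151+129+122 = 784 km.
Row-greedy (each truck in turn takes its cheapest remaining route) gives 818 km, worse by 34.
Swapping Car 12↔Car 58 (Car 12→Route 7 327 km, Car 58→Route 6 366 km) adds 436.

Min total: 784 km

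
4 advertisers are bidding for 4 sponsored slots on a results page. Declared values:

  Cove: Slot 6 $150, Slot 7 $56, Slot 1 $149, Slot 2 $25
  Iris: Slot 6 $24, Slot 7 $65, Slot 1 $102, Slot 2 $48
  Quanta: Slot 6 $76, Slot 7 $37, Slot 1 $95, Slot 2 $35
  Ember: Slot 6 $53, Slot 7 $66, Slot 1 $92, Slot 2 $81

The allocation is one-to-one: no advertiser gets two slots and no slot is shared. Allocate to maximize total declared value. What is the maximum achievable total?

Max total: $391

This is the linear assignment problem.
Optimal: Cove→Slot 6 ($150), Iris→Slot 7 ($65), Quanta→Slot 1 ($95), Ember→Slot 2 ($81) — total 150+65+95+81 = $391.
Column-greedy (each slot in turn goes to its best remaining advertiser) gives $353, worse by 38.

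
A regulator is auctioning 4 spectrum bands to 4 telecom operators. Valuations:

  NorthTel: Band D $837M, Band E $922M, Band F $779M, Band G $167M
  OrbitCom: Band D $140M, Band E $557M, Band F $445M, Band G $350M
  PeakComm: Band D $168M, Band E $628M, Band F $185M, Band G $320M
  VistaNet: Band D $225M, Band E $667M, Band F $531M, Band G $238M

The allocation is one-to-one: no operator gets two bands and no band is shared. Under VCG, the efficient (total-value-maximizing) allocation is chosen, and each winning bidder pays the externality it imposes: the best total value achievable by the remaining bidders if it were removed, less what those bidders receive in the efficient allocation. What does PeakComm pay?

Efficient allocation: NorthTel→Band D ($837M), OrbitCom→Band G ($350M), PeakComm→Band E ($628M), VistaNet→Band F ($531M); total welfare W = $2346M.
PeakComm receives Band E at value $628M, so the others get W − 628 = $1718M.
Without PeakComm: best allocation of the remaining 3 bidders over all 4 bands is NorthTel→Band D ($837M), OrbitCom→Band F ($445M), VistaNet→Band E ($667M), total $1949M.
VCG payment = (others' best without PeakComm) − (others' welfare with PeakComm) = 1949 − 1718 = $231M.

PeakComm pays $231M.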